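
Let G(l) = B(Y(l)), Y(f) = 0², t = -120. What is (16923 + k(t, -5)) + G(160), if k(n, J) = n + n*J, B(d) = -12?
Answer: 17391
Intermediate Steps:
Y(f) = 0
G(l) = -12
k(n, J) = n + J*n
(16923 + k(t, -5)) + G(160) = (16923 - 120*(1 - 5)) - 12 = (16923 - 120*(-4)) - 12 = (16923 + 480) - 12 = 17403 - 12 = 17391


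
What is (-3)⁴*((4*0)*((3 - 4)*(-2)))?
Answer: 0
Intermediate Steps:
(-3)⁴*((4*0)*((3 - 4)*(-2))) = 81*(0*(-1*(-2))) = 81*(0*2) = 81*0 = 0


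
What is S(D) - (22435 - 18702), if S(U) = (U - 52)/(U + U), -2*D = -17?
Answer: -127009/34 ≈ -3735.6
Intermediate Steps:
D = 17/2 (D = -½*(-17) = 17/2 ≈ 8.5000)
S(U) = (-52 + U)/(2*U) (S(U) = (-52 + U)/((2*U)) = (-52 + U)*(1/(2*U)) = (-52 + U)/(2*U))
S(D) - (22435 - 18702) = (-52 + 17/2)/(2*(17/2)) - (22435 - 18702) = (½)*(2/17)*(-87/2) - 1*3733 = -87/34 - 3733 = -127009/34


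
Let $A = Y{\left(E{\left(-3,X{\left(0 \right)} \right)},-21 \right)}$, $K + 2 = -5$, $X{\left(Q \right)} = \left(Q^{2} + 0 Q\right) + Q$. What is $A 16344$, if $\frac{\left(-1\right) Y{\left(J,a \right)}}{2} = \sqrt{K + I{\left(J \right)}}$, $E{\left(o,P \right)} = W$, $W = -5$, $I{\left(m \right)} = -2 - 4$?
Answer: $- 32688 i \sqrt{13} \approx - 1.1786 \cdot 10^{5} i$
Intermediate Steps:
$I{\left(m \right)} = -6$ ($I{\left(m \right)} = -2 - 4 = -6$)
$X{\left(Q \right)} = Q + Q^{2}$ ($X{\left(Q \right)} = \left(Q^{2} + 0\right) + Q = Q^{2} + Q = Q + Q^{2}$)
$E{\left(o,P \right)} = -5$
$K = -7$ ($K = -2 - 5 = -7$)
$Y{\left(J,a \right)} = - 2 i \sqrt{13}$ ($Y{\left(J,a \right)} = - 2 \sqrt{-7 - 6} = - 2 \sqrt{-13} = - 2 i \sqrt{13}$)
$A = - 2 i \sqrt{13} \approx - 7.2111 i$
$A 16344 = - 2 i \sqrt{13} \cdot 16344 = - 32688 i \sqrt{13}$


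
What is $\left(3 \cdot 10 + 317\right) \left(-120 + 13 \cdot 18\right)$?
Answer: $39558$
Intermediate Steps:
$\left(3 \cdot 10 + 317\right) \left(-120 + 13 \cdot 18\right) = \left(30 + 317\right) \left(-120 + 234\right) = 347 \cdot 114 = 39558$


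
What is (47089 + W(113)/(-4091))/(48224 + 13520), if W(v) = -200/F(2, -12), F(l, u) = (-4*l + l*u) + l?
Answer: 577923277/757784112 ≈ 0.76265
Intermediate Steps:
F(l, u) = -3*l + l*u
W(v) = 20/3 (W(v) = -200*1/(2*(-3 - 12)) = -200/(2*(-15)) = -200/(-30) = -200*(-1/30) = 20/3)
(47089 + W(113)/(-4091))/(48224 + 13520) = (47089 + (20/3)/(-4091))/(48224 + 13520) = (47089 + (20/3)*(-1/4091))/61744 = (47089 - 20/12273)*(1/61744) = (577923277/12273)*(1/61744) = 577923277/757784112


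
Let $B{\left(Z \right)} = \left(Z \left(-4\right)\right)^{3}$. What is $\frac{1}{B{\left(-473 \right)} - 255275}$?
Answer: $\frac{1}{6772469013} \approx 1.4766 \cdot 10^{-10}$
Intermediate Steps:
$B{\left(Z \right)} = - 64 Z^{3}$ ($B{\left(Z \right)} = \left(- 4 Z\right)^{3} = - 64 Z^{3}$)
$\frac{1}{B{\left(-473 \right)} - 255275} = \frac{1}{- 64 \left(-473\right)^{3} - 255275} = \frac{1}{\left(-64\right) \left(-105823817\right) - 255275} = \frac{1}{6772724288 - 255275} = \frac{1}{6772469013}$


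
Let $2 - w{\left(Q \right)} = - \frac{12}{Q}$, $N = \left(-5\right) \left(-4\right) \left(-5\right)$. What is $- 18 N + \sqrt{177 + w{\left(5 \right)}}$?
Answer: $1800 + \frac{\sqrt{4535}}{5} \approx 1813.5$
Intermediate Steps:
$N = -100$ ($N = 20 \left(-5\right) = -100$)
$w{\left(Q \right)} = 2 + \frac{12}{Q}$ ($w{\left(Q \right)} = 2 - - \frac{12}{Q} = 2 + \frac{12}{Q}$)
$- 18 N + \sqrt{177 + w{\left(5 \right)}} = \left(-18\right) \left(-100\right) + \sqrt{177 + \left(2 + \frac{12}{5}\right)} = 1800 + \sqrt{177 + \left(2 + 12 \cdot \frac{1}{5}\right)} = 1800 + \sqrt{177 + \left(2 + \frac{12}{5}\right)} = 1800 + \sqrt{177 + \frac{22}{5}} = 1800 + \sqrt{\frac{907}{5}} = 1800 + \frac{\sqrt{4535}}{5}$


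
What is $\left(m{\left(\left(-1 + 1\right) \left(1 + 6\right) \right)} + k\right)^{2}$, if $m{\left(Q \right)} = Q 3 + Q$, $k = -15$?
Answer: $225$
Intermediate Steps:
$m{\left(Q \right)} = 4 Q$ ($m{\left(Q \right)} = 3 Q + Q = 4 Q$)
$\left(m{\left(\left(-1 + 1\right) \left(1 + 6\right) \right)} + k\right)^{2} = \left(4 \left(-1 + 1\right) \left(1 + 6\right) - 15\right)^{2} = \left(4 \cdot 0 \cdot 7 - 15\right)^{2} = \left(4 \cdot 0 - 15\right)^{2} = \left(0 - 15\right)^{2} = \left(-15\right)^{2} = 225$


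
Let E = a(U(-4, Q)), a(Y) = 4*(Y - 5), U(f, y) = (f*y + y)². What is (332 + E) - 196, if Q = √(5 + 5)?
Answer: 476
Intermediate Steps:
Q = √10 ≈ 3.1623
U(f, y) = (y + f*y)²
a(Y) = -20 + 4*Y (a(Y) = 4*(-5 + Y) = -20 + 4*Y)
E = 340 (E = -20 + 4*((√10)²*(1 - 4)²) = -20 + 4*(10*(-3)²) = -20 + 4*(10*9) = -20 + 4*90 = -20 + 360 = 340)
(332 + E) - 196 = (332 + 340) - 196 = 672 - 196 = 476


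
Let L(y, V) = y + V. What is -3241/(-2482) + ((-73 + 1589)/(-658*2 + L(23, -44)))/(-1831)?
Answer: 7937883039/6076052654 ≈ 1.3064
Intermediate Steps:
L(y, V) = V + y
-3241/(-2482) + ((-73 + 1589)/(-658*2 + L(23, -44)))/(-1831) = -3241/(-2482) + ((-73 + 1589)/(-658*2 + (-44 + 23)))/(-1831) = -3241*(-1/2482) + (1516/(-1316 - 21))*(-1/1831) = 3241/2482 + (1516/(-1337))*(-1/1831) = 3241/2482 + (1516*(-1/1337))*(-1/1831) = 3241/2482 - 1516/1337*(-1/1831) = 3241/2482 + 1516/2448047 = 7937883039/6076052654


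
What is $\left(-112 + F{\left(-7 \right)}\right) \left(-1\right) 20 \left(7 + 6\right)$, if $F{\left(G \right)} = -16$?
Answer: $33280$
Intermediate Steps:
$\left(-112 + F{\left(-7 \right)}\right) \left(-1\right) 20 \left(7 + 6\right) = \left(-112 - 16\right) \left(-1\right) 20 \left(7 + 6\right) = - 128 \left(\left(-20\right) 13\right) = \left(-128\right) \left(-260\right) = 33280$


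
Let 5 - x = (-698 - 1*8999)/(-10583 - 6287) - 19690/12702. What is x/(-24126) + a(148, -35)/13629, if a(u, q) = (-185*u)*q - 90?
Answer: 10722343297069373/152508668864580 ≈ 70.306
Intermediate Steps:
a(u, q) = -90 - 185*q*u (a(u, q) = -185*q*u - 90 = -90 - 185*q*u)
x = 640206353/107141370 (x = 5 - ((-698 - 1*8999)/(-10583 - 6287) - 19690/12702) = 5 - ((-698 - 8999)/(-16870) - 19690*1/12702) = 5 - (-9697*(-1/16870) - 9845/6351) = 5 - (9697/16870 - 9845/6351) = 5 - 1*(-104499503/107141370) = 5 + 104499503/107141370 = 640206353/107141370 ≈ 5.9753)
x/(-24126) + a(148, -35)/13629 = (640206353/107141370)/(-24126) + (-90 - 185*(-35)*148)/13629 = (640206353/107141370)*(-1/24126) + (-90 + 958300)*(1/13629) = -640206353/2584892692620 + 958210*(1/13629) = -640206353/2584892692620 + 87110/1239 = 10722343297069373/152508668864580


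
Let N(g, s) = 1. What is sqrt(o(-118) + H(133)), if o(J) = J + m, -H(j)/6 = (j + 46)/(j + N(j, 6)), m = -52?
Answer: I*sqrt(799109)/67 ≈ 13.342*I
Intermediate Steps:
H(j) = -6*(46 + j)/(1 + j) (H(j) = -6*(j + 46)/(j + 1) = -6*(46 + j)/(1 + j))
o(J) = -52 + J (o(J) = J - 52 = -52 + J)
sqrt(o(-118) + H(133)) = sqrt((-52 - 118) + 6*(-46 - 1*133)/(1 + 133)) = sqrt(-170 + 6*(-46 - 133)/134) = sqrt(-170 + 6*(1/134)*(-179)) = sqrt(-170 - 537/67) = sqrt(-11927/67) = I*sqrt(799109)/67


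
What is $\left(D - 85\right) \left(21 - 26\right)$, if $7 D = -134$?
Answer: $\frac{3645}{7} \approx 520.71$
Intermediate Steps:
$D = - \frac{134}{7}$ ($D = \frac{1}{7} \left(-134\right) = - \frac{134}{7} \approx -19.143$)
$\left(D - 85\right) \left(21 - 26\right) = \left(- \frac{134}{7} - 85\right) \left(21 - 26\right) = \left(- \frac{729}{7}\right) \left(-5\right) = \frac{3645}{7}$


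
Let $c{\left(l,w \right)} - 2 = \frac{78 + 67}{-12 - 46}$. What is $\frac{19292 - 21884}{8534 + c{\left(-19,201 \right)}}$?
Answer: $- \frac{1728}{5689} \approx -0.30374$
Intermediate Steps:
$c{\left(l,w \right)} = - \frac{1}{2}$ ($c{\left(l,w \right)} = 2 + \frac{78 + 67}{-12 - 46} = 2 + \frac{145}{-58} = 2 + 145 \left(- \frac{1}{58}\right) = 2 - \frac{5}{2} = - \frac{1}{2}$)
$\frac{19292 - 21884}{8534 + c{\left(-19,201 \right)}} = \frac{19292 - 21884}{8534 - \frac{1}{2}} = - \frac{2592}{\frac{17067}{2}} = \left(-2592\right) \frac{2}{17067} = - \frac{1728}{5689}$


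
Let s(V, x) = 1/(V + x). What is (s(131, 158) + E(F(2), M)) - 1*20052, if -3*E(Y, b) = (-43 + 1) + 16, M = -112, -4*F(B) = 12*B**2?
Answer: -17377567/867 ≈ -20043.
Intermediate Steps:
F(B) = -3*B**2
E(Y, b) = 26/3 (E(Y, b) = -((-43 + 1) + 16)/3 = -(-42 + 16)/3 = -1/3*(-26) = 26/3)
(s(131, 158) + E(F(2), M)) - 1*20052 = (1/(131 + 158) + 26/3) - 1*20052 = (1/289 + 26/3) - 20052 = 7517/867 - 20052 = -17377567/867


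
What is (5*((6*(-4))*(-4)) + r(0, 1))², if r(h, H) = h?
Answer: 230400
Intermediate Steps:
(5*((6*(-4))*(-4)) + r(0, 1))² = (5*((6*(-4))*(-4)) + 0)² = (5*(-24*(-4)) + 0)² = (5*96 + 0)² = (480 + 0)² = 480² = 230400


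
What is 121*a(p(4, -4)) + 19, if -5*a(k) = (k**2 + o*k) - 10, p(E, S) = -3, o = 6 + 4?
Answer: 3846/5 ≈ 769.20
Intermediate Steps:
o = 10
a(k) = 2 - 2*k - k**2/5 (a(k) = -((k**2 + 10*k) - 10)/5 = -(-10 + k**2 + 10*k)/5 = 2 - 2*k - k**2/5)
121*a(p(4, -4)) + 19 = 121*(2 - 2*(-3) - 1/5*(-3)**2) + 19 = 121*(2 + 6 - 1/5*9) + 19 = 121*(2 + 6 - 9/5) + 19 = 121*(31/5) + 19 = 3751/5 + 19 = 3846/5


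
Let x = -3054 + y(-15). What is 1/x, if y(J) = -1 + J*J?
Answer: -1/2830 ≈ -0.00035336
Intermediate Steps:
y(J) = -1 + J**2
x = -2830 (x = -3054 + (-1 + (-15)**2) = -3054 + (-1 + 225) = -3054 + 224 = -2830)
1/x = 1/(-2830) = -1/2830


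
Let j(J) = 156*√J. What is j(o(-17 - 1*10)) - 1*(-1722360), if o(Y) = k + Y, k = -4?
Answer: 1722360 + 156*I*√31 ≈ 1.7224e+6 + 868.57*I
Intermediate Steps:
o(Y) = -4 + Y
j(o(-17 - 1*10)) - 1*(-1722360) = 156*√(-4 + (-17 - 1*10)) - 1*(-1722360) = 156*√(-4 + (-17 - 10)) + 1722360 = 156*√(-4 - 27) + 1722360 = 156*√(-31) + 1722360 = 156*(I*√31) + 1722360 = 156*I*√31 + 1722360 = 1722360 + 156*I*√31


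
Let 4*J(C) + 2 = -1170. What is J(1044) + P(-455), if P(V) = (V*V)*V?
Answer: -94196668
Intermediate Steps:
P(V) = V³ (P(V) = V²*V = V³)
J(C) = -293 (J(C) = -½ + (¼)*(-1170) = -½ - 585/2 = -293)
J(1044) + P(-455) = -293 + (-455)³ = -293 - 94196375 = -94196668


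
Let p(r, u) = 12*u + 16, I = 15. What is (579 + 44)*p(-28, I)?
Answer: 122108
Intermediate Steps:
p(r, u) = 16 + 12*u
(579 + 44)*p(-28, I) = (579 + 44)*(16 + 12*15) = 623*(16 + 180) = 623*196 = 122108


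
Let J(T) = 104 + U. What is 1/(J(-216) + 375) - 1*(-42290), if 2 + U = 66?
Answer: 22963471/543 ≈ 42290.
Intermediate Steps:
U = 64 (U = -2 + 66 = 64)
J(T) = 168 (J(T) = 104 + 64 = 168)
1/(J(-216) + 375) - 1*(-42290) = 1/(168 + 375) - 1*(-42290) = 1/543 + 42290 = 22963471/543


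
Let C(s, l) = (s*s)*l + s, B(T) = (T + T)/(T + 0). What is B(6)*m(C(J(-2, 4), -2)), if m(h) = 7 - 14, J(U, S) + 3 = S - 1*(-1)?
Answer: -14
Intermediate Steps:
J(U, S) = -2 + S (J(U, S) = -3 + (S - 1*(-1)) = -3 + (S + 1) = -3 + (1 + S) = -2 + S)
B(T) = 2 (B(T) = (2*T)/T = 2)
C(s, l) = s + l*s² (C(s, l) = s²*l + s = l*s² + s = s + l*s²)
m(h) = -7
B(6)*m(C(J(-2, 4), -2)) = 2*(-7) = -14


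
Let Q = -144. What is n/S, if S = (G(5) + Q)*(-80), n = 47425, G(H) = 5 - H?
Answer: 9485/2304 ≈ 4.1168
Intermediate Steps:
S = 11520 (S = ((5 - 1*5) - 144)*(-80) = ((5 - 5) - 144)*(-80) = (0 - 144)*(-80) = -144*(-80) = 11520)
n/S = 47425/11520 = 47425*(1/11520) = 9485/2304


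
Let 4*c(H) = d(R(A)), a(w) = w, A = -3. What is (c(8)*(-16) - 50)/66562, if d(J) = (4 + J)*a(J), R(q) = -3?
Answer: -19/33281 ≈ -0.00057090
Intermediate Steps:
d(J) = J*(4 + J) (d(J) = (4 + J)*J = J*(4 + J))
c(H) = -3/4 (c(H) = (-3*(4 - 3))/4 = (-3*1)/4 = (1/4)*(-3) = -3/4)
(c(8)*(-16) - 50)/66562 = (-3/4*(-16) - 50)/66562 = (12 - 50)*(1/66562) = -38*1/66562 = -19/33281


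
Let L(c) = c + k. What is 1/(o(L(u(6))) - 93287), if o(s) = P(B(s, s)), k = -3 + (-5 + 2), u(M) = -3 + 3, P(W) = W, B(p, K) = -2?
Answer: -1/93289 ≈ -1.0719e-5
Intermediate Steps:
u(M) = 0
k = -6 (k = -3 - 3 = -6)
L(c) = -6 + c (L(c) = c - 6 = -6 + c)
o(s) = -2
1/(o(L(u(6))) - 93287) = 1/(-2 - 93287) = 1/(-93289) = -1/93289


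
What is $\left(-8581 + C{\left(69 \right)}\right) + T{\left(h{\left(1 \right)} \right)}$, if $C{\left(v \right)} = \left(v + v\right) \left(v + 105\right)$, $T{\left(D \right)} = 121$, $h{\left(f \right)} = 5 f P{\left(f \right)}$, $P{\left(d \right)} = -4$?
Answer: $15552$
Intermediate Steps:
$h{\left(f \right)} = - 20 f$ ($h{\left(f \right)} = 5 f \left(-4\right) = - 20 f$)
$C{\left(v \right)} = 2 v \left(105 + v\right)$
$\left(-8581 + C{\left(69 \right)}\right) + T{\left(h{\left(1 \right)} \right)} = \left(-8581 + 2 \cdot 69 \left(105 + 69\right)\right) + 121 = \left(-8581 + 2 \cdot 69 \cdot 174\right) + 121 = \left(-8581 + 24012\right) + 121 = 15431 + 121 = 15552$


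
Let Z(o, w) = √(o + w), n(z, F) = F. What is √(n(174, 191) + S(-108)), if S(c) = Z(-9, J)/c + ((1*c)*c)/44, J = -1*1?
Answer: √(17880588 - 363*I*√10)/198 ≈ 21.356 - 0.00068552*I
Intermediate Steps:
J = -1
S(c) = c²/44 + I*√10/c (S(c) = √(-9 - 1)/c + ((1*c)*c)/44 = √(-10)/c + (c*c)*(1/44) = (I*√10)/c + c²*(1/44) = I*√10/c + c²/44 = c²/44 + I*√10/c)
√(n(174, 191) + S(-108)) = √(191 + ((1/44)*(-108)³ + I*√10)/(-108)) = √(191 - ((1/44)*(-1259712) + I*√10)/108) = √(191 - (-314928/11 + I*√10)/108) = √(191 + (2916/11 - I*√10/108)) = √(5017/11 - I*√10/108)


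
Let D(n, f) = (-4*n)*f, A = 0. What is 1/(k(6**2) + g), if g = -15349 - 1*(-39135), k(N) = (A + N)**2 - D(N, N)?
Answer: 1/30266 ≈ 3.3040e-5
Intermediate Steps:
D(n, f) = -4*f*n
k(N) = 5*N**2 (k(N) = (0 + N)**2 - (-4)*N*N = N**2 - (-4)*N**2 = N**2 + 4*N**2 = 5*N**2)
g = 23786 (g = -15349 + 39135 = 23786)
1/(k(6**2) + g) = 1/(5*(6**2)**2 + 23786) = 1/(5*36**2 + 23786) = 1/(5*1296 + 23786) = 1/(6480 + 23786) = 1/30266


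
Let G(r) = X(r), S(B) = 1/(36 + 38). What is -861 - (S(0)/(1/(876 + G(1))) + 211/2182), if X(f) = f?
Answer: -35238294/40367 ≈ -872.95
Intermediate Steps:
S(B) = 1/74
G(r) = r
-861 - (S(0)/(1/(876 + G(1))) + 211/2182) = -861 - (1/(74*(1/(876 + 1))) + 211/2182) = -861 - (1/(74*(1/877)) + 211*(1/2182)) = -861 - (1/(74*(1/877)) + 211/2182) = -861 - ((1/74)*877 + 211/2182) = -861 - (877/74 + 211/2182) = -861 - 1*482307/40367 = -861 - 482307/40367 = -35238294/40367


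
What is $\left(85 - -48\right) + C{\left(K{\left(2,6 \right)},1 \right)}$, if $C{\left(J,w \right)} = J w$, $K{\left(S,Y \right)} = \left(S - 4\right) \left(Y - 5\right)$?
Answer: $131$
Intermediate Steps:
$K{\left(S,Y \right)} = \left(-5 + Y\right) \left(-4 + S\right)$ ($K{\left(S,Y \right)} = \left(-4 + S\right) \left(-5 + Y\right) = \left(-5 + Y\right) \left(-4 + S\right)$)
$\left(85 - -48\right) + C{\left(K{\left(2,6 \right)},1 \right)} = \left(85 - -48\right) + \left(20 - 10 - 24 + 2 \cdot 6\right) 1 = \left(85 + 48\right) + \left(20 - 10 - 24 + 12\right) 1 = 133 - 2 = 131$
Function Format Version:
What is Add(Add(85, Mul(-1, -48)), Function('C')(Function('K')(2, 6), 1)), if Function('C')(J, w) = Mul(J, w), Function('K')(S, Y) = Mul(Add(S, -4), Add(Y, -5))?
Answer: 131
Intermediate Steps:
Function('K')(S, Y) = Mul(Add(-5, Y), Add(-4, S)) (Function('K')(S, Y) = Mul(Add(-4, S), Add(-5, Y)) = Mul(Add(-5, Y), Add(-4, S)))
Add(Add(85, Mul(-1, -48)), Function('C')(Function('K')(2, 6), 1)) = Add(Add(85, Mul(-1, -48)), Mul(Add(20, Mul(-5, 2), Mul(-4, 6), Mul(2, 6)), 1)) = Add(Add(85, 48), Mul(Add(20, -10, -24, 12), 1)) = Add(133, Mul(-2, 1)) = Add(133, -2) = 131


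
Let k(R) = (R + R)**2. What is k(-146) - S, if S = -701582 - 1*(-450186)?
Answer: 336660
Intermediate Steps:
k(R) = 4*R**2 (k(R) = (2*R)**2 = 4*R**2)
S = -251396 (S = -701582 + 450186 = -251396)
k(-146) - S = 4*(-146)**2 - 1*(-251396) = 4*21316 + 251396 = 85264 + 251396 = 336660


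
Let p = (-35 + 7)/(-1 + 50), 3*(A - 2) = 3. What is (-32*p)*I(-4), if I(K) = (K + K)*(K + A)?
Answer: 1024/7 ≈ 146.29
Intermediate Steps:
A = 3 (A = 2 + (⅓)*3 = 2 + 1 = 3)
I(K) = 2*K*(3 + K) (I(K) = (K + K)*(K + 3) = (2*K)*(3 + K) = 2*K*(3 + K))
p = -4/7 (p = -28/49 = -28*1/49 = -4/7 ≈ -0.57143)
(-32*p)*I(-4) = (-32*(-4/7))*(2*(-4)*(3 - 4)) = 128*(2*(-4)*(-1))/7 = (128/7)*8 = 1024/7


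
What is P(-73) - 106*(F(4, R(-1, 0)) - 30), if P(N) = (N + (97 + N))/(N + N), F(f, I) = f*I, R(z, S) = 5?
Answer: 154809/146 ≈ 1060.3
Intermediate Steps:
F(f, I) = I*f
P(N) = (97 + 2*N)/(2*N) (P(N) = (97 + 2*N)/((2*N)) = (97 + 2*N)*(1/(2*N)) = (97 + 2*N)/(2*N))
P(-73) - 106*(F(4, R(-1, 0)) - 30) = (97/2 - 73)/(-73) - 106*(5*4 - 30) = -1/73*(-49/2) - 106*(20 - 30) = 49/146 - 106*(-10) = 49/146 - 1*(-1060) = 49/146 + 1060 = 154809/146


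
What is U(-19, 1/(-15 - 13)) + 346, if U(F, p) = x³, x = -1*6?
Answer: 130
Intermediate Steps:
x = -6
U(F, p) = -216 (U(F, p) = (-6)³ = -216)
U(-19, 1/(-15 - 13)) + 346 = -216 + 346 = 130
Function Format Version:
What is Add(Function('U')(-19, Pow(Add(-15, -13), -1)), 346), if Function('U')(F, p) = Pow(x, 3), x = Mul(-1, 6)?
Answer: 130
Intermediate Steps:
x = -6
Function('U')(F, p) = -216 (Function('U')(F, p) = Pow(-6, 3) = -216)
Add(Function('U')(-19, Pow(Add(-15, -13), -1)), 346) = Add(-216, 346) = 130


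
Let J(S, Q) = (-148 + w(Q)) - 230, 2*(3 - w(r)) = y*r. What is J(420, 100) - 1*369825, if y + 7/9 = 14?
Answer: -3337750/9 ≈ -3.7086e+5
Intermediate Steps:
y = 119/9 (y = -7/9 + 14 = 119/9 ≈ 13.222)
w(r) = 3 - 119*r/18
J(S, Q) = -375 - 119*Q/18 (J(S, Q) = (-148 + (3 - 119*Q/18)) - 230 = (-145 - 119*Q/18) - 230 = -375 - 119*Q/18)
J(420, 100) - 1*369825 = (-375 - 119/18*100) - 1*369825 = (-375 - 5950/9) - 369825 = -9325/9 - 369825 = -3337750/9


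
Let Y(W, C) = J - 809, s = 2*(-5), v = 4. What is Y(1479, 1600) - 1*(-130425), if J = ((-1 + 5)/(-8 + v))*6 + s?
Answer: 129600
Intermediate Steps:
s = -10
J = -16 (J = ((-1 + 5)/(-8 + 4))*6 - 10 = (4/(-4))*6 - 10 = (4*(-¼))*6 - 10 = -1*6 - 10 = -6 - 10 = -16)
Y(W, C) = -825 (Y(W, C) = -16 - 809 = -825)
Y(1479, 1600) - 1*(-130425) = -825 - 1*(-130425) = -825 + 130425 = 129600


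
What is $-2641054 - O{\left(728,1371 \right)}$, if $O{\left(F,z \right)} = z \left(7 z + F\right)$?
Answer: $-16796629$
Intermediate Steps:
$O{\left(F,z \right)} = z \left(F + 7 z\right)$
$-2641054 - O{\left(728,1371 \right)} = -2641054 - 1371 \left(728 + 7 \cdot 1371\right) = -2641054 - 1371 \left(728 + 9597\right) = -2641054 - 1371 \cdot 10325 = -2641054 - 14155575 = -16796629$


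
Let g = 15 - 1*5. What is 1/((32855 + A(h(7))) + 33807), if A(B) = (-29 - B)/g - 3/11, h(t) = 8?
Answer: 110/7332383 ≈ 1.5002e-5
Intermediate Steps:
g = 10 (g = 15 - 5 = 10)
A(B) = -349/110 - B/10 (A(B) = (-29 - B)/10 - 3/11 = (-29 - B)*(⅒) - 3*1/11 = (-29/10 - B/10) - 3/11 = -349/110 - B/10)
1/((32855 + A(h(7))) + 33807) = 1/((32855 + (-349/110 - ⅒*8)) + 33807) = 1/((32855 + (-349/110 - ⅘)) + 33807) = 1/((32855 - 437/110) + 33807) = 1/(3613613/110 + 33807) = 1/(7332383/110) = 110/7332383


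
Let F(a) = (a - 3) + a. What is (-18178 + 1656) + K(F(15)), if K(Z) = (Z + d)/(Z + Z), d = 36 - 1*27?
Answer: -49564/3 ≈ -16521.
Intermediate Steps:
d = 9 (d = 36 - 27 = 9)
F(a) = -3 + 2*a (F(a) = (-3 + a) + a = -3 + 2*a)
K(Z) = (9 + Z)/(2*Z) (K(Z) = (Z + 9)/(Z + Z) = (9 + Z)/((2*Z)) = (9 + Z)*(1/(2*Z)) = (9 + Z)/(2*Z))
(-18178 + 1656) + K(F(15)) = (-18178 + 1656) + (9 + (-3 + 2*15))/(2*(-3 + 2*15)) = -16522 + (9 + (-3 + 30))/(2*(-3 + 30)) = -16522 + (1/2)*(9 + 27)/27 = -16522 + (1/2)*(1/27)*36 = -16522 + 2/3 = -49564/3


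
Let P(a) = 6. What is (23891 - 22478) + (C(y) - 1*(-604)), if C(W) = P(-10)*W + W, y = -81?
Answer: 1450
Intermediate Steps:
C(W) = 7*W (C(W) = 6*W + W = 7*W)
(23891 - 22478) + (C(y) - 1*(-604)) = (23891 - 22478) + (7*(-81) - 1*(-604)) = 1413 + (-567 + 604) = 1413 + 37 = 1450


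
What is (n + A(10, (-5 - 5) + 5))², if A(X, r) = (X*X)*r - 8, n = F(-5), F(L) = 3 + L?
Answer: 260100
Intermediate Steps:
n = -2 (n = 3 - 5 = -2)
A(X, r) = -8 + r*X² (A(X, r) = X²*r - 8 = r*X² - 8 = -8 + r*X²)
(n + A(10, (-5 - 5) + 5))² = (-2 + (-8 + ((-5 - 5) + 5)*10²))² = (-2 + (-8 + (-10 + 5)*100))² = (-2 + (-8 - 5*100))² = (-2 + (-8 - 500))² = (-2 - 508)² = (-510)² = 260100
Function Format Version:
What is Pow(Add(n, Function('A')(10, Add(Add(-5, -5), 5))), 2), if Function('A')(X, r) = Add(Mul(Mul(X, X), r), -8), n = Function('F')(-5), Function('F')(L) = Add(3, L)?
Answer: 260100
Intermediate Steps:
n = -2 (n = Add(3, -5) = -2)
Function('A')(X, r) = Add(-8, Mul(r, Pow(X, 2))) (Function('A')(X, r) = Add(Mul(Pow(X, 2), r), -8) = Add(Mul(r, Pow(X, 2)), -8) = Add(-8, Mul(r, Pow(X, 2))))
Pow(Add(n, Function('A')(10, Add(Add(-5, -5), 5))), 2) = Pow(Add(-2, Add(-8, Mul(Add(Add(-5, -5), 5), Pow(10, 2)))), 2) = Pow(Add(-2, Add(-8, Mul(Add(-10, 5), 100))), 2) = Pow(Add(-2, Add(-8, Mul(-5, 100))), 2) = Pow(Add(-2, Add(-8, -500)), 2) = Pow(Add(-2, -508), 2) = Pow(-510, 2) = 260100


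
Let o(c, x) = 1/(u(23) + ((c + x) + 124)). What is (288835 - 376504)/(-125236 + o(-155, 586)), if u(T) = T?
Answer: 50672682/72386407 ≈ 0.70003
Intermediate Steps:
o(c, x) = 1/(147 + c + x) (o(c, x) = 1/(23 + ((c + x) + 124)) = 1/(23 + (124 + c + x)) = 1/(147 + c + x))
(288835 - 376504)/(-125236 + o(-155, 586)) = (288835 - 376504)/(-125236 + 1/(147 - 155 + 586)) = -87669/(-125236 + 1/578) = -87669/(-72386407/578) = -87669*(-578/72386407) = 50672682/72386407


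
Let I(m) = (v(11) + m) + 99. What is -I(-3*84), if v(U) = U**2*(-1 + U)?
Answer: -1057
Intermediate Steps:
I(m) = 1309 + m (I(m) = (11**2*(-1 + 11) + m) + 99 = (121*10 + m) + 99 = (1210 + m) + 99 = 1309 + m)
-I(-3*84) = -(1309 - 3*84) = -(1309 - 252) = -1*1057 = -1057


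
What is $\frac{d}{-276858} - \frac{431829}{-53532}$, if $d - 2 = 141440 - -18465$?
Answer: $\frac{6166398431}{823375692} \approx 7.4892$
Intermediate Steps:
$d = 159907$ ($d = 2 + \left(141440 - -18465\right) = 2 + \left(141440 + 18465\right) = 2 + 159905 = 159907$)
$\frac{d}{-276858} - \frac{431829}{-53532} = \frac{159907}{-276858} - \frac{431829}{-53532} = 159907 \left(- \frac{1}{276858}\right) - - \frac{47981}{5948} = - \frac{159907}{276858} + \frac{47981}{5948} = \frac{6166398431}{823375692}$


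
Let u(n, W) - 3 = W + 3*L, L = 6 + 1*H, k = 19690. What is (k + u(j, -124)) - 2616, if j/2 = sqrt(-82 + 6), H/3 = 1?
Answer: 16980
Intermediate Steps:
H = 3 (H = 3*1 = 3)
L = 9 (L = 6 + 1*3 = 6 + 3 = 9)
j = 4*I*sqrt(19) (j = 2*sqrt(-82 + 6) = 2*sqrt(-76) = 2*(2*I*sqrt(19)) = 4*I*sqrt(19) ≈ 17.436*I)
u(n, W) = 30 + W (u(n, W) = 3 + (W + 3*9) = 3 + (W + 27) = 3 + (27 + W) = 30 + W)
(k + u(j, -124)) - 2616 = (19690 + (30 - 124)) - 2616 = (19690 - 94) - 2616 = 19596 - 2616 = 16980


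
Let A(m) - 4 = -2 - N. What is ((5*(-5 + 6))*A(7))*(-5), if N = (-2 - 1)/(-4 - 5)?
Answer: -125/3 ≈ -41.667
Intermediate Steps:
N = ⅓ (N = -3/(-9) = -3*(-⅑) = ⅓ ≈ 0.33333)
A(m) = 5/3 (A(m) = 4 + (-2 - 1*⅓) = 4 + (-2 - ⅓) = 4 - 7/3 = 5/3)
((5*(-5 + 6))*A(7))*(-5) = ((5*(-5 + 6))*(5/3))*(-5) = ((5*1)*(5/3))*(-5) = (5*(5/3))*(-5) = (25/3)*(-5) = -125/3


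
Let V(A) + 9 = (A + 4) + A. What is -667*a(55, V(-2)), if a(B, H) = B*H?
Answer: 330165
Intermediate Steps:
V(A) = -5 + 2*A (V(A) = -9 + ((A + 4) + A) = -9 + ((4 + A) + A) = -9 + (4 + 2*A) = -5 + 2*A)
-667*a(55, V(-2)) = -36685*(-5 + 2*(-2)) = -36685*(-5 - 4) = -36685*(-9) = -667*(-495) = 330165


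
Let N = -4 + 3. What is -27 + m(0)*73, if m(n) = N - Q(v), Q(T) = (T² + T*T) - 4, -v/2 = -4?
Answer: -9152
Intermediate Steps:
v = 8 (v = -2*(-4) = 8)
N = -1
Q(T) = -4 + 2*T² (Q(T) = (T² + T²) - 4 = 2*T² - 4 = -4 + 2*T²)
m(n) = -125 (m(n) = -1 - (-4 + 2*8²) = -1 - (-4 + 2*64) = -1 - (-4 + 128) = -1 - 1*124 = -1 - 124 = -125)
-27 + m(0)*73 = -27 - 125*73 = -27 - 9125 = -9152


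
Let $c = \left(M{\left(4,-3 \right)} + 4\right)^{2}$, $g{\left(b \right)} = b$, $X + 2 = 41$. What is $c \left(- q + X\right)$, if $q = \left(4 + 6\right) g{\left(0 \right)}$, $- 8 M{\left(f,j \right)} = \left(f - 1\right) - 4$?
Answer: $\frac{42471}{64} \approx 663.61$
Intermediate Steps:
$X = 39$ ($X = -2 + 41 = 39$)
$M{\left(f,j \right)} = \frac{5}{8} - \frac{f}{8}$ ($M{\left(f,j \right)} = - \frac{\left(f - 1\right) - 4}{8} = - \frac{\left(-1 + f\right) - 4}{8} = - \frac{-5 + f}{8} = \frac{5}{8} - \frac{f}{8}$)
$q = 0$ ($q = \left(4 + 6\right) 0 = 10 \cdot 0 = 0$)
$c = \frac{1089}{64}$ ($c = \left(\left(\frac{5}{8} - \frac{1}{2}\right) + 4\right)^{2} = \left(\frac{1}{8} + 4\right)^{2} = \left(\frac{33}{8}\right)^{2} = \frac{1089}{64} \approx 17.016$)
$c \left(- q + X\right) = \frac{1089 \left(\left(-1\right) 0 + 39\right)}{64} = \frac{1089 \left(0 + 39\right)}{64} = \frac{1089}{64} \cdot 39 = \frac{42471}{64}$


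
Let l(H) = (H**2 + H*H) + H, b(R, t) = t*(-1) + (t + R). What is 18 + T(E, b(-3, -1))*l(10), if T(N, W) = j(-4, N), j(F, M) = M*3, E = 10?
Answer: 6318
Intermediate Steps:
b(R, t) = R (b(R, t) = -t + (R + t) = R)
l(H) = H + 2*H**2 (l(H) = (H**2 + H**2) + H = 2*H**2 + H = H + 2*H**2)
j(F, M) = 3*M
T(N, W) = 3*N
18 + T(E, b(-3, -1))*l(10) = 18 + (3*10)*(10*(1 + 2*10)) = 18 + 30*(10*(1 + 20)) = 18 + 30*(10*21) = 18 + 30*210 = 18 + 6300 = 6318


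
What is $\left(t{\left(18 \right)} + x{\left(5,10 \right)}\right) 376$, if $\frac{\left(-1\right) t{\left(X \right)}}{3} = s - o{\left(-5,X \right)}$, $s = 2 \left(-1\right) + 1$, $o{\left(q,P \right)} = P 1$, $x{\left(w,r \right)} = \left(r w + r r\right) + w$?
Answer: $79712$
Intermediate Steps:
$x{\left(w,r \right)} = w + r^{2} + r w$ ($x{\left(w,r \right)} = \left(r w + r^{2}\right) + w = \left(r^{2} + r w\right) + w = w + r^{2} + r w$)
$o{\left(q,P \right)} = P$
$s = -1$ ($s = -2 + 1 = -1$)
$t{\left(X \right)} = 3 + 3 X$ ($t{\left(X \right)} = - 3 \left(-1 - X\right) = 3 + 3 X$)
$\left(t{\left(18 \right)} + x{\left(5,10 \right)}\right) 376 = \left(\left(3 + 3 \cdot 18\right) + \left(5 + 10^{2} + 10 \cdot 5\right)\right) 376 = \left(\left(3 + 54\right) + \left(5 + 100 + 50\right)\right) 376 = \left(57 + 155\right) 376 = 212 \cdot 376 = 79712$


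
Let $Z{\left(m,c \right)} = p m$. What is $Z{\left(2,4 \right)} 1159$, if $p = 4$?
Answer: $9272$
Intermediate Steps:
$Z{\left(m,c \right)} = 4 m$
$Z{\left(2,4 \right)} 1159 = 4 \cdot 2 \cdot 1159 = 8 \cdot 1159 = 9272$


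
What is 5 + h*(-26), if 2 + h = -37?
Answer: 1019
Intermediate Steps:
h = -39 (h = -2 - 37 = -39)
5 + h*(-26) = 5 - 39*(-26) = 5 + 1014 = 1019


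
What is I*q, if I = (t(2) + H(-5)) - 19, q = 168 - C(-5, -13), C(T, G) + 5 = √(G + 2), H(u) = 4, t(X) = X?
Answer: -2249 + 13*I*√11 ≈ -2249.0 + 43.116*I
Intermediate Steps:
C(T, G) = -5 + √(2 + G) (C(T, G) = -5 + √(G + 2) = -5 + √(2 + G))
q = 173 - I*√11 (q = 168 - (-5 + √(2 - 13)) = 168 - (-5 + √(-11)) = 168 - (-5 + I*√11) = 168 + (5 - I*√11) = 173 - I*√11 ≈ 173.0 - 3.3166*I)
I = -13 (I = (2 + 4) - 19 = 6 - 19 = -13)
I*q = -13*(173 - I*√11) = -2249 + 13*I*√11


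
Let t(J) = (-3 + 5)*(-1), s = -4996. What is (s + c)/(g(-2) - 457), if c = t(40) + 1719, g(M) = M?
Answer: 1093/153 ≈ 7.1438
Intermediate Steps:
t(J) = -2 (t(J) = 2*(-1) = -2)
c = 1717 (c = -2 + 1719 = 1717)
(s + c)/(g(-2) - 457) = (-4996 + 1717)/(-2 - 457) = -3279/(-459) = -3279*(-1/459) = 1093/153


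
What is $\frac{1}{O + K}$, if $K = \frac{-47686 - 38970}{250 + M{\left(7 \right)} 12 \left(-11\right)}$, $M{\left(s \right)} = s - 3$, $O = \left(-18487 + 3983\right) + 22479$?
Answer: $\frac{139}{1151853} \approx 0.00012068$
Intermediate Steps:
$O = 7975$ ($O = -14504 + 22479 = 7975$)
$M{\left(s \right)} = -3 + s$
$K = \frac{43328}{139}$ ($K = \frac{-47686 - 38970}{250 + \left(-3 + 7\right) 12 \left(-11\right)} = - \frac{86656}{250 + 4 \cdot 12 \left(-11\right)} = - \frac{86656}{250 + 48 \left(-11\right)} = - \frac{86656}{250 - 528} = - \frac{86656}{-278} = \left(-86656\right) \left(- \frac{1}{278}\right) = \frac{43328}{139} \approx 311.71$)
$\frac{1}{O + K} = \frac{1}{7975 + \frac{43328}{139}} = \frac{1}{\frac{1151853}{139}} = \frac{139}{1151853}$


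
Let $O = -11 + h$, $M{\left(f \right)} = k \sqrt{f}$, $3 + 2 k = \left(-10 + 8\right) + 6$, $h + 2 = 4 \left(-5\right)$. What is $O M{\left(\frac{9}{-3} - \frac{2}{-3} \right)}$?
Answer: $- \frac{11 i \sqrt{21}}{2} \approx - 25.204 i$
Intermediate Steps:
$h = -22$ ($h = -2 + 4 \left(-5\right) = -2 - 20 = -22$)
$k = \frac{1}{2}$ ($k = - \frac{3}{2} + \frac{\left(-10 + 8\right) + 6}{2} = - \frac{3}{2} + \frac{-2 + 6}{2} = - \frac{3}{2} + \frac{1}{2} \cdot 4 = - \frac{3}{2} + 2 = \frac{1}{2} \approx 0.5$)
$M{\left(f \right)} = \frac{\sqrt{f}}{2}$
$O = -33$ ($O = -11 - 22 = -33$)
$O M{\left(\frac{9}{-3} - \frac{2}{-3} \right)} = - 33 \frac{\sqrt{\frac{9}{-3} - \frac{2}{-3}}}{2} = - 33 \frac{\sqrt{9 \left(- \frac{1}{3}\right) - - \frac{2}{3}}}{2} = - 33 \frac{\sqrt{-3 + \frac{2}{3}}}{2} = - 33 \frac{\sqrt{- \frac{7}{3}}}{2} = - 33 \frac{\frac{1}{3} i \sqrt{21}}{2} = - 33 \frac{i \sqrt{21}}{6} = - \frac{11 i \sqrt{21}}{2}$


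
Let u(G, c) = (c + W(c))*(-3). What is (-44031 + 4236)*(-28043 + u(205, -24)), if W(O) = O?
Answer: 1110240705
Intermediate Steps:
u(G, c) = -6*c (u(G, c) = (c + c)*(-3) = (2*c)*(-3) = -6*c)
(-44031 + 4236)*(-28043 + u(205, -24)) = (-44031 + 4236)*(-28043 - 6*(-24)) = -39795*(-28043 + 144) = -39795*(-27899) = 1110240705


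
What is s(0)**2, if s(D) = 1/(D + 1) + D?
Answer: 1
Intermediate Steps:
s(D) = D + 1/(1 + D) (s(D) = 1/(1 + D) + D = D + 1/(1 + D))
s(0)**2 = ((1 + 0 + 0**2)/(1 + 0))**2 = ((1 + 0 + 0)/1)**2 = (1*1)**2 = 1**2 = 1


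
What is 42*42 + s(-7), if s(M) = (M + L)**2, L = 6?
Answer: 1765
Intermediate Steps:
s(M) = (6 + M)**2 (s(M) = (M + 6)**2 = (6 + M)**2)
42*42 + s(-7) = 42*42 + (6 - 7)**2 = 1764 + (-1)**2 = 1764 + 1 = 1765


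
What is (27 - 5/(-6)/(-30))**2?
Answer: 942841/1296 ≈ 727.50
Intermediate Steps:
(27 - 5/(-6)/(-30))**2 = (27 - 5*(-1/6)*(-1/30))**2 = (27 + (5/6)*(-1/30))**2 = (27 - 1/36)**2 = (971/36)**2 = 942841/1296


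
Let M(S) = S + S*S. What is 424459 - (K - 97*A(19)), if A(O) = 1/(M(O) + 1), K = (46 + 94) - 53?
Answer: 161685829/381 ≈ 4.2437e+5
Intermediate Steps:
M(S) = S + S²
K = 87 (K = 140 - 53 = 87)
A(O) = 1/(1 + O*(1 + O)) (A(O) = 1/(O*(1 + O) + 1) = 1/(1 + O*(1 + O)))
424459 - (K - 97*A(19)) = 424459 - (87 - 97/(1 + 19*(1 + 19))) = 424459 - (87 - 97/(1 + 19*20)) = 424459 - (87 - 97/(1 + 380)) = 424459 - (87 - 97/381) = 424459 - 1*33050/381 = 424459 - 33050/381 = 161685829/381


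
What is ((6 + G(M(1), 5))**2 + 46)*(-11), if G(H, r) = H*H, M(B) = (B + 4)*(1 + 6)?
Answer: -16669477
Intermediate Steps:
M(B) = 28 + 7*B (M(B) = (4 + B)*7 = 28 + 7*B)
G(H, r) = H**2
((6 + G(M(1), 5))**2 + 46)*(-11) = ((6 + (28 + 7*1)**2)**2 + 46)*(-11) = ((6 + (28 + 7)**2)**2 + 46)*(-11) = ((6 + 35**2)**2 + 46)*(-11) = ((6 + 1225)**2 + 46)*(-11) = (1231**2 + 46)*(-11) = (1515361 + 46)*(-11) = 1515407*(-11) = -16669477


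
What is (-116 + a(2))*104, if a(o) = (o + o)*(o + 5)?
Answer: -9152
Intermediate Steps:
a(o) = 2*o*(5 + o) (a(o) = (2*o)*(5 + o) = 2*o*(5 + o))
(-116 + a(2))*104 = (-116 + 2*2*(5 + 2))*104 = (-116 + 2*2*7)*104 = (-116 + 28)*104 = -88*104 = -9152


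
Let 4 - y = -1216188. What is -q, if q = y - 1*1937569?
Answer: 721377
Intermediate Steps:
y = 1216192 (y = 4 - 1*(-1216188) = 4 + 1216188 = 1216192)
q = -721377 (q = 1216192 - 1*1937569 = 1216192 - 1937569 = -721377)
-q = -1*(-721377) = 721377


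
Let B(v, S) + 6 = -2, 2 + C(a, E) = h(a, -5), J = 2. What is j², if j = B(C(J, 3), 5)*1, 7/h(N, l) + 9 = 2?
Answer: 64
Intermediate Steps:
h(N, l) = -1 (h(N, l) = 7/(-9 + 2) = 7/(-7) = 7*(-⅐) = -1)
C(a, E) = -3 (C(a, E) = -2 - 1 = -3)
B(v, S) = -8 (B(v, S) = -6 - 2 = -8)
j = -8 (j = -8*1 = -8)
j² = (-8)² = 64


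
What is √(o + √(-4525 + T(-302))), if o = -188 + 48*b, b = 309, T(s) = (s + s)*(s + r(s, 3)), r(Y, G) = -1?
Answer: √(14644 + √178487) ≈ 122.75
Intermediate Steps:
T(s) = 2*s*(-1 + s) (T(s) = (s + s)*(s - 1) = (2*s)*(-1 + s) = 2*s*(-1 + s))
o = 14644 (o = -188 + 48*309 = -188 + 14832 = 14644)
√(o + √(-4525 + T(-302))) = √(14644 + √(-4525 + 2*(-302)*(-1 - 302))) = √(14644 + √(-4525 + 2*(-302)*(-303))) = √(14644 + √(-4525 + 183012)) = √(14644 + √178487)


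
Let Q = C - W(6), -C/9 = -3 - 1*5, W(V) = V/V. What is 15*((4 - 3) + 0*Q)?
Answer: 15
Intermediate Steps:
W(V) = 1
C = 72 (C = -9*(-3 - 1*5) = -9*(-3 - 5) = -9*(-8) = 72)
Q = 71 (Q = 72 - 1*1 = 72 - 1 = 71)
15*((4 - 3) + 0*Q) = 15*((4 - 3) + 0*71) = 15*(1 + 0) = 15*1 = 15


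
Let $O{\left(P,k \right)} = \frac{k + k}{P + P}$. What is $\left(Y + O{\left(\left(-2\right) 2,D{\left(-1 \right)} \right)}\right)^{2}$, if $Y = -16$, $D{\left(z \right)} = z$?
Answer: $\frac{3969}{16} \approx 248.06$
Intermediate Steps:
$O{\left(P,k \right)} = \frac{k}{P}$ ($O{\left(P,k \right)} = \frac{2 k}{2 P} = 2 k \frac{1}{2 P} = \frac{k}{P}$)
$\left(Y + O{\left(\left(-2\right) 2,D{\left(-1 \right)} \right)}\right)^{2} = \left(-16 - \frac{1}{\left(-2\right) 2}\right)^{2} = \left(-16 - \frac{1}{-4}\right)^{2} = \left(-16 - - \frac{1}{4}\right)^{2} = \left(-16 + \frac{1}{4}\right)^{2} = \left(- \frac{63}{4}\right)^{2} = \frac{3969}{16}$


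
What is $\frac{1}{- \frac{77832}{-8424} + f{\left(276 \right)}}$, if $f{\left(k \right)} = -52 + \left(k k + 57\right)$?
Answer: $\frac{117}{8914258} \approx 1.3125 \cdot 10^{-5}$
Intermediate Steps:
$f{\left(k \right)} = 5 + k^{2}$ ($f{\left(k \right)} = -52 + \left(k^{2} + 57\right) = -52 + \left(57 + k^{2}\right) = 5 + k^{2}$)
$\frac{1}{- \frac{77832}{-8424} + f{\left(276 \right)}} = \frac{1}{- \frac{77832}{-8424} + \left(5 + 276^{2}\right)} = \frac{1}{\left(-77832\right) \left(- \frac{1}{8424}\right) + \left(5 + 76176\right)} = \frac{1}{\frac{1081}{117} + 76181} = \frac{1}{\frac{8914258}{117}} = \frac{117}{8914258}$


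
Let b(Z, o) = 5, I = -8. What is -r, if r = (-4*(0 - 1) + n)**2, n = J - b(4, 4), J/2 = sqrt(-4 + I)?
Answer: 47 + 8*I*sqrt(3) ≈ 47.0 + 13.856*I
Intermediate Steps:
J = 4*I*sqrt(3) (J = 2*sqrt(-4 - 8) = 2*sqrt(-12) = 2*(2*I*sqrt(3)) = 4*I*sqrt(3) ≈ 6.9282*I)
n = -5 + 4*I*sqrt(3) (n = 4*I*sqrt(3) - 1*5 = 4*I*sqrt(3) - 5 = -5 + 4*I*sqrt(3) ≈ -5.0 + 6.9282*I)
r = (-1 + 4*I*sqrt(3))**2 (r = (-4*(0 - 1) + (-5 + 4*I*sqrt(3)))**2 = (-4*(-1) + (-5 + 4*I*sqrt(3)))**2 = (4 + (-5 + 4*I*sqrt(3)))**2 = (-1 + 4*I*sqrt(3))**2 ≈ -47.0 - 13.856*I)
-r = -(1 - 4*I*sqrt(3))**2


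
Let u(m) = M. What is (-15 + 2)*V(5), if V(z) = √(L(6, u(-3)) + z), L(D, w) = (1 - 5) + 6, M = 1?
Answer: -13*√7 ≈ -34.395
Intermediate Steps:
u(m) = 1
L(D, w) = 2 (L(D, w) = -4 + 6 = 2)
V(z) = √(2 + z)
(-15 + 2)*V(5) = (-15 + 2)*√(2 + 5) = -13*√7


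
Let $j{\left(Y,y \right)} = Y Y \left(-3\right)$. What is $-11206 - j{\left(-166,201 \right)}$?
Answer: $71462$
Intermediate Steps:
$j{\left(Y,y \right)} = - 3 Y^{2}$ ($j{\left(Y,y \right)} = Y^{2} \left(-3\right) = - 3 Y^{2}$)
$-11206 - j{\left(-166,201 \right)} = -11206 - - 3 \left(-166\right)^{2} = -11206 - \left(-3\right) 27556 = -11206 - -82668 = -11206 + 82668 = 71462$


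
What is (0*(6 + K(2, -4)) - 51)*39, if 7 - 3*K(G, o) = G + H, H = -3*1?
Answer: -1989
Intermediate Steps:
H = -3
K(G, o) = 10/3 - G/3 (K(G, o) = 7/3 - (G - 3)/3 = 7/3 - (-3 + G)/3 = 7/3 + (1 - G/3) = 10/3 - G/3)
(0*(6 + K(2, -4)) - 51)*39 = (0*(6 + (10/3 - 1/3*2)) - 51)*39 = (0*(6 + (10/3 - 2/3)) - 51)*39 = (0*(6 + 8/3) - 51)*39 = (0*(26/3) - 51)*39 = (0 - 51)*39 = -51*39 = -1989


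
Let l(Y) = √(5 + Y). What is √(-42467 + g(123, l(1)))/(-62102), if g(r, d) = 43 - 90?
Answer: -I*√42514/62102 ≈ -0.0033202*I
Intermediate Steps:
g(r, d) = -47
√(-42467 + g(123, l(1)))/(-62102) = √(-42467 - 47)/(-62102) = √(-42514)*(-1/62102) = (I*√42514)*(-1/62102) = -I*√42514/62102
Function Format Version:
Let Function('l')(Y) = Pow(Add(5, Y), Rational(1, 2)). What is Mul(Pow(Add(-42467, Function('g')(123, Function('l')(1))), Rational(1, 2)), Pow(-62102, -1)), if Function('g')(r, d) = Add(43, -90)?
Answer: Mul(Rational(-1, 62102), I, Pow(42514, Rational(1, 2))) ≈ Mul(-0.0033202, I)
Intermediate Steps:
Function('g')(r, d) = -47
Mul(Pow(Add(-42467, Function('g')(123, Function('l')(1))), Rational(1, 2)), Pow(-62102, -1)) = Mul(Pow(Add(-42467, -47), Rational(1, 2)), Pow(-62102, -1)) = Mul(Pow(-42514, Rational(1, 2)), Rational(-1, 62102)) = Mul(Mul(I, Pow(42514, Rational(1, 2))), Rational(-1, 62102)) = Mul(Rational(-1, 62102), I, Pow(42514, Rational(1, 2)))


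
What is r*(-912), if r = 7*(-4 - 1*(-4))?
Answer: 0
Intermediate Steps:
r = 0 (r = 7*(-4 + 4) = 7*0 = 0)
r*(-912) = 0*(-912) = 0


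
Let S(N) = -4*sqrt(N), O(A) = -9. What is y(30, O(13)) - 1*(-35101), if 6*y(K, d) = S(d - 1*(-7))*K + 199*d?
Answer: 69605/2 - 20*I*sqrt(2) ≈ 34803.0 - 28.284*I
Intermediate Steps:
y(K, d) = 199*d/6 - 2*K*sqrt(7 + d)/3 (y(K, d) = ((-4*sqrt(d - 1*(-7)))*K + 199*d)/6 = ((-4*sqrt(d + 7))*K + 199*d)/6 = ((-4*sqrt(7 + d))*K + 199*d)/6 = (-4*K*sqrt(7 + d) + 199*d)/6 = (199*d - 4*K*sqrt(7 + d))/6 = 199*d/6 - 2*K*sqrt(7 + d)/3)
y(30, O(13)) - 1*(-35101) = ((199/6)*(-9) - 2/3*30*sqrt(7 - 9)) - 1*(-35101) = (-597/2 - 2/3*30*sqrt(-2)) + 35101 = (-597/2 - 2/3*30*I*sqrt(2)) + 35101 = (-597/2 - 20*I*sqrt(2)) + 35101 = 69605/2 - 20*I*sqrt(2)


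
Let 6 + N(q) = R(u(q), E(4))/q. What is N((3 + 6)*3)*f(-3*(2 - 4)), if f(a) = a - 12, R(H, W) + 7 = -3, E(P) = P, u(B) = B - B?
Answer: 344/9 ≈ 38.222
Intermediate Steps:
u(B) = 0
R(H, W) = -10 (R(H, W) = -7 - 3 = -10)
N(q) = -6 - 10/q
f(a) = -12 + a
N((3 + 6)*3)*f(-3*(2 - 4)) = (-6 - 10*1/(3*(3 + 6)))*(-12 - 3*(2 - 4)) = (-6 - 10/(9*3))*(-12 - 3*(-2)) = (-6 - 10/27)*(-12 + 6) = (-6 - 10*1/27)*(-6) = (-6 - 10/27)*(-6) = -172/27*(-6) = 344/9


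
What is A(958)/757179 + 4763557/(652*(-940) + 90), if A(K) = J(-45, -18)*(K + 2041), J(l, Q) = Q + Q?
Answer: -408113842807/51554635490 ≈ -7.9161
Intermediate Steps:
J(l, Q) = 2*Q
A(K) = -73476 - 36*K (A(K) = (2*(-18))*(K + 2041) = -36*(2041 + K) = -73476 - 36*K)
A(958)/757179 + 4763557/(652*(-940) + 90) = (-73476 - 36*958)/757179 + 4763557/(652*(-940) + 90) = (-73476 - 34488)*(1/757179) + 4763557/(-612880 + 90) = -107964*1/757179 + 4763557/(-612790) = -11996/84131 + 4763557*(-1/612790) = -11996/84131 - 4763557/612790 = -408113842807/51554635490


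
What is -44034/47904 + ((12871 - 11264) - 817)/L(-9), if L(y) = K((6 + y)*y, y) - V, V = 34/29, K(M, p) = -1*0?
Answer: -91581483/135728 ≈ -674.74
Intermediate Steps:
K(M, p) = 0
V = 34/29 (V = 34*(1/29) = 34/29 ≈ 1.1724)
L(y) = -34/29 (L(y) = 0 - 1*34/29 = 0 - 34/29 = -34/29)
-44034/47904 + ((12871 - 11264) - 817)/L(-9) = -44034/47904 + ((12871 - 11264) - 817)/(-34/29) = -44034*1/47904 + (1607 - 817)*(-29/34) = -7339/7984 + 790*(-29/34) = -7339/7984 - 11455/17 = -91581483/135728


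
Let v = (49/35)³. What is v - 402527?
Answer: -50315532/125 ≈ -4.0252e+5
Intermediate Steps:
v = 343/125 (v = (49*(1/35))³ = (7/5)³ = 343/125 ≈ 2.7440)
v - 402527 = 343/125 - 402527 = -50315532/125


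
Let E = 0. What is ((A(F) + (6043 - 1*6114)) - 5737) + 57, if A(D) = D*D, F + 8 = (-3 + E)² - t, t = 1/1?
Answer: -5751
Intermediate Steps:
t = 1
F = 0 (F = -8 + ((-3 + 0)² - 1*1) = -8 + ((-3)² - 1) = -8 + (9 - 1) = -8 + 8 = 0)
A(D) = D²
((A(F) + (6043 - 1*6114)) - 5737) + 57 = ((0² + (6043 - 1*6114)) - 5737) + 57 = ((0 + (6043 - 6114)) - 5737) + 57 = ((0 - 71) - 5737) + 57 = (-71 - 5737) + 57 = -5808 + 57 = -5751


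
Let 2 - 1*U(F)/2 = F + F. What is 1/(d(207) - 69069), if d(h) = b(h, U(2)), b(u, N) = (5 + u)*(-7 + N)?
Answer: -1/71401 ≈ -1.4005e-5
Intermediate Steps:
U(F) = 4 - 4*F (U(F) = 4 - 2*(F + F) = 4 - 4*F)
b(u, N) = (-7 + N)*(5 + u)
d(h) = -55 - 11*h (d(h) = -35 - 7*h + 5*(4 - 4*2) + (4 - 4*2)*h = -35 - 7*h + 5*(4 - 8) + (4 - 8)*h = -35 - 7*h + 5*(-4) - 4*h = -35 - 7*h - 20 - 4*h = -55 - 11*h)
1/(d(207) - 69069) = 1/((-55 - 11*207) - 69069) = 1/((-55 - 2277) - 69069) = 1/(-2332 - 69069) = 1/(-71401) = -1/71401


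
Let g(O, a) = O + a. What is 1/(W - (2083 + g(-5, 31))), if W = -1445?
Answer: -1/3554 ≈ -0.00028137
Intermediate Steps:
1/(W - (2083 + g(-5, 31))) = 1/(-1445 - (2083 + (-5 + 31))) = 1/(-1445 - (2083 + 26)) = 1/(-1445 - 1*2109) = 1/(-1445 - 2109) = 1/(-3554) = -1/3554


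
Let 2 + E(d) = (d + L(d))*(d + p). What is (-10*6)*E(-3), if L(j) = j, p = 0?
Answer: -960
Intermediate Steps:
E(d) = -2 + 2*d**2 (E(d) = -2 + (d + d)*(d + 0) = -2 + (2*d)*d = -2 + 2*d**2)
(-10*6)*E(-3) = (-10*6)*(-2 + 2*(-3)**2) = -60*(-2 + 2*9) = -60*(-2 + 18) = -60*16 = -960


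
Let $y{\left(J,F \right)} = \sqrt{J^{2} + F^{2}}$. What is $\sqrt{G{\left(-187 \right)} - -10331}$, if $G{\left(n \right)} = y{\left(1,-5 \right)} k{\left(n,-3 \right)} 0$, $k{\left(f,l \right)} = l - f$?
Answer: $\sqrt{10331} \approx 101.64$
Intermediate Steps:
$y{\left(J,F \right)} = \sqrt{F^{2} + J^{2}}$
$G{\left(n \right)} = 0$ ($G{\left(n \right)} = \sqrt{\left(-5\right)^{2} + 1^{2}} \left(-3 - n\right) 0 = \sqrt{25 + 1} \left(-3 - n\right) 0 = \sqrt{26} \left(-3 - n\right) 0 = 0$)
$\sqrt{G{\left(-187 \right)} - -10331} = \sqrt{0 - -10331} = \sqrt{0 + 10331} = \sqrt{10331}$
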